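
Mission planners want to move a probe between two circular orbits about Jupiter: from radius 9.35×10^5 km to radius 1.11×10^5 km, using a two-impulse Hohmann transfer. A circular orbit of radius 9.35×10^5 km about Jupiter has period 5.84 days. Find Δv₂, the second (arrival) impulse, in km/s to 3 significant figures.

From Kepler's third law T² = 4π²r³/μ at r = 9.35×10^5 km, T = 5.84 days = 5.84 × 86400 s = 5.04576×10^5 s: μ = 4π²r³/T² = 1.26748×10^8 km³/s².
Transfer-ellipse semi-major axis a_t = (r₁ + r₂)/2 = (9.350×10^5 + 1.110×10^5)/2 = 5.230×10^5 km.
Circular speed at r = 1.110×10^5 km: v_c = √(μ/r) = 33.79 km/s.
Transfer-orbit speed at the same r (vis-viva, a = a_t): v_t = √[μ(2/r − 1/a_t)] = 45.18 km/s.
Δv₂ = |v_t − v_c| = |45.18 − 33.79| = 11.39 km/s.

Δv₂ = 11.4 km/s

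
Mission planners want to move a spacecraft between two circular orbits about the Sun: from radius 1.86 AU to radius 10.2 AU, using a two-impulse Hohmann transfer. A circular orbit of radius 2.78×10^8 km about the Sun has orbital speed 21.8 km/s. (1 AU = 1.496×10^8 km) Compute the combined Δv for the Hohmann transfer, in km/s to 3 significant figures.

From the circular-orbit relation v² = μ/r at r = 2.78×10^8 km: μ = v²r = (21.8)² × 2.78×10^8 = 1.32117×10^11 km³/s².
In km: r₁ = 1.86 × 1.496×10^8 = 2.78256×10^8 km; r₂ = 10.2 × 1.496×10^8 = 1.52592×10^9 km.
Semi-major axis of the transfer orbit: a_t = (2.78256×10^8 + 1.52592×10^9)/2 = 9.02088×10^8 km.
Circular speed at r₁: v₁ = √(μ/r₁) = √(1.32117×10^11/2.78256×10^8) = 21.79 km/s.
Transfer-orbit speed at r₁ (vis-viva): v_p = √[μ(2/r₁ − 1/a_t)] = 28.34 km/s.
First burn Δv₁ = |v_p − v₁| = 6.550 km/s.
At r₂, v₂ = √(μ/r₂) = 9.305 km/s.
Transfer-orbit speed at r₂: v_a = √[μ(2/r₂ − 1/a_t)] = 5.168 km/s.
Second burn Δv₂ = |v₂ − v_a| = 4.137 km/s.
Total Δv = Δv₁ + Δv₂ = 10.69 km/s.

Δv = 10.7 km/s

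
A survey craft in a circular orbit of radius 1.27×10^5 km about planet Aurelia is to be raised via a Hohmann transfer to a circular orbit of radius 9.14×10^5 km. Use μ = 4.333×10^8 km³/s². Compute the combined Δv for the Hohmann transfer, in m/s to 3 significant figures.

Δv = 30000 m/s

Semi-major axis of the transfer orbit: a_t = (1.270×10^5 + 9.140×10^5)/2 = 5.205×10^5 km.
At r₁ the circular-orbit speed is v₁ = √(μ/r₁) = 58.41 km/s.
On the transfer ellipse at r₁, v² = μ(2/r − 1/a) gives v_p = √[μ(2/r₁ − 1/a_t)] = 77.40 km/s.
First burn Δv₁ = |v_p − v₁| = 18.99 km/s.
Circular speed at r₂: v₂ = √(μ/r₂) = 21.773 km/s.
Transfer-orbit speed at r₂: v_a = √[μ(2/r₂ − 1/a_t)] = 10.755 km/s.
Second burn Δv₂ = |v₂ − v_a| = 11.02 km/s.
Δv = Δv₁ + Δv₂ = 18.99 + 11.02 = 30.01 km/s.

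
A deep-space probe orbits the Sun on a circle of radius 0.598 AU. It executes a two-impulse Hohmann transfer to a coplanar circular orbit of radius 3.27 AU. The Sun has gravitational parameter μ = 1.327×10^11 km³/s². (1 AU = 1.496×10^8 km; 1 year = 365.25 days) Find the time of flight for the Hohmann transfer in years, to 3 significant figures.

In km: r₁ = 0.598 × 1.496×10^8 = 8.94608×10^7 km; r₂ = 3.27 × 1.496×10^8 = 4.89192×10^8 km.
The Hohmann ellipse has a_t = (r₁ + r₂)/2 = 2.893264×10^8 km.
Transfer time t = π√(a_t³/μ) = π√((2.893264×10^8)³ / 1.327×10^11) = 4.244×10^7 s.
Converting: 4.244×10^7 s ÷ 3.15576×10^7 s/year (365.25 × 86400) = 1.34 years.

t = 1.34 years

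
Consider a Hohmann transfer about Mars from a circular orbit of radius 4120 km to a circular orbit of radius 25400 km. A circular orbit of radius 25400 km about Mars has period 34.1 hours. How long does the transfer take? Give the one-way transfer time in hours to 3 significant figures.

From Kepler's third law T² = 4π²r³/μ at r = 25400 km, T = 34.1 hours = 34.1 × 3600 s = 1.2276×10^5 s: μ = 4π²r³/T² = 42928.6 km³/s².
The Hohmann ellipse has a_t = (r₁ + r₂)/2 = 14760 km.
Half the transfer-orbit period gives t = π√(a_t³/μ) = 27190 s.
Converting: 27190 s ÷ 3600 s/hour = 7.55 hours.

t = 7.55 hours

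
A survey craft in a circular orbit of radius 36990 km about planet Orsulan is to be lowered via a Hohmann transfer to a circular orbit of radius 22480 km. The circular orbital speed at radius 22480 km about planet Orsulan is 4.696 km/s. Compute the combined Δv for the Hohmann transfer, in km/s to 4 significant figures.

From the circular-orbit relation v² = μ/r at r = 22480 km: μ = v²r = (4.696)² × 22480 = 4.95738×10^5 km³/s².
Transfer-ellipse semi-major axis a_t = (r₁ + r₂)/2 = (36990 + 22480)/2 = 29735 km.
Circular speed at r₁: v₁ = √(μ/r₁) = √(4.95738×10^5/36990) = 3.6609 km/s.
Transfer-orbit speed at r₁ (vis-viva): v_a = √[μ(2/r₁ − 1/a_t)] = 3.1831 km/s.
First burn Δv₁ = |v_a − v₁| = 0.4778 km/s.
Circular speed at r₂: v₂ = √(μ/r₂) = 4.6960 km/s.
Transfer-orbit speed at r₂: v_p = √[μ(2/r₂ − 1/a_t)] = 5.2376 km/s.
Second burn Δv₂ = |v₂ − v_p| = 0.5416 km/s.
Δv = Δv₁ + Δv₂ = 0.4778 + 0.5416 = 1.019 km/s.

Δv = 1.019 km/s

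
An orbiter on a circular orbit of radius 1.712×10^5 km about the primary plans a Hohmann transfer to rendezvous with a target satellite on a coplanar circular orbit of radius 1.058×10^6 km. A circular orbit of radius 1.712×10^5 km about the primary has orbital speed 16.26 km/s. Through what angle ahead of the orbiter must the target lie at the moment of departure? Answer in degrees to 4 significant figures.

From the circular-orbit relation v² = μ/r at r = 1.712×10^5 km: μ = v²r = (16.26)² × 1.712×10^5 = 4.52632×10^7 km³/s².
Semi-major axis of the transfer orbit: a_t = (1.712×10^5 + 1.058×10^6)/2 = 6.146×10^5 km.
Transfer time t = π√(a_t³/μ) = 2.250×10^5 s.
Target angular speed ω₂ = √(μ/r₂³) = 6.182×10^-6 rad/s.
Angle swept by the target during transfer: ω₂·t = 1.391 rad = 79.70°.
Arrival is 180° from departure on the ellipse, so φ = 180° − 79.70° = 100.3°.

φ = 100.3°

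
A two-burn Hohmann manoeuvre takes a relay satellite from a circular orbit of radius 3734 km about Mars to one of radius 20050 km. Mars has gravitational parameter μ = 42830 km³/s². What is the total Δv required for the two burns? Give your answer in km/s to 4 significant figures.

The Hohmann ellipse has a_t = (r₁ + r₂)/2 = 11892 km.
At r₁ the circular-orbit speed is v₁ = √(μ/r₁) = 3.3868 km/s.
On the transfer ellipse at r₁, v² = μ(2/r − 1/a) gives v_p = √[μ(2/r₁ − 1/a_t)] = 4.3976 km/s.
First burn Δv₁ = |v_p − v₁| = 1.0108 km/s.
At r₂, v₂ = √(μ/r₂) = 1.46156 km/s.
Transfer-orbit speed at r₂: v_a = √[μ(2/r₂ − 1/a_t)] = 0.818986 km/s.
Second burn Δv₂ = |v₂ − v_a| = 0.64257 km/s.
Total Δv = Δv₁ + Δv₂ = 1.653 km/s.

Δv = 1.653 km/s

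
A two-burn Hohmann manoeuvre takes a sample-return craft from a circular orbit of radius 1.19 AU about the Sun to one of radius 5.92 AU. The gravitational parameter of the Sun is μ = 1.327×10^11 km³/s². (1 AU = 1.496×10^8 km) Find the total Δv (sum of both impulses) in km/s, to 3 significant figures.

Δv = 13.1 km/s

In km: r₁ = 1.19 × 1.496×10^8 = 1.78024×10^8 km; r₂ = 5.92 × 1.496×10^8 = 8.85632×10^8 km.
The Hohmann ellipse has a_t = (r₁ + r₂)/2 = 5.31828×10^8 km.
Circular speed at r₁: v₁ = √(μ/r₁) = √(1.327×10^11/1.78024×10^8) = 27.30 km/s.
On the transfer ellipse at r₁, vis-viva equation gives v_p = √[μ(2/r₁ − 1/a_t)] = 35.23 km/s.
First burn Δv₁ = |v_p − v₁| = 7.930 km/s.
At r₂, v₂ = √(μ/r₂) = 12.241 km/s.
Transfer-orbit speed at r₂: v_a = √[μ(2/r₂ − 1/a_t)] = 7.0821 km/s.
Second burn Δv₂ = |v₂ − v_a| = 5.159 km/s.
Total Δv = Δv₁ + Δv₂ = 13.09 km/s.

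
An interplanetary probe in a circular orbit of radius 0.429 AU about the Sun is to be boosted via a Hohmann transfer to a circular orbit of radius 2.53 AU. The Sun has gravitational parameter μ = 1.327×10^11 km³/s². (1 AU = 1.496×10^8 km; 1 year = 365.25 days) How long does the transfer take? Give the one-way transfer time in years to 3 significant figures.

In km: r₁ = 0.429 × 1.496×10^8 = 6.41784×10^7 km; r₂ = 2.53 × 1.496×10^8 = 3.78488×10^8 km.
Semi-major axis of the transfer orbit: a_t = (6.41784×10^7 + 3.78488×10^8)/2 = 2.213332×10^8 km.
Half the transfer-orbit period gives t = π√(a_t³/μ) = 2.840×10^7 s.
Converting: 2.840×10^7 s ÷ 3.15576×10^7 s/year (365.25 × 86400) = 0.900 years.

t = 0.900 years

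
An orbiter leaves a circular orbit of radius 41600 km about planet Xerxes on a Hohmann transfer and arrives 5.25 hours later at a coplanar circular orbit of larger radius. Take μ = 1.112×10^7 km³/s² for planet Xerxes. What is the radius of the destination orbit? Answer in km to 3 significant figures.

r₂ = 1.06×10^5 km

Transfer time t = 5.25 hours = 18900 s, and t = π√(a_t³/μ).
So a_t = (μ t²/π²)^(1/3) = (1.112×10^7 × (18900)² / π²)^(1/3) = 73832 km.
Since a_t = (r₁ + r₂)/2, r₂ = 2a_t − r₁ = 2×73832 − 41600 = 1.06064×10^5 km.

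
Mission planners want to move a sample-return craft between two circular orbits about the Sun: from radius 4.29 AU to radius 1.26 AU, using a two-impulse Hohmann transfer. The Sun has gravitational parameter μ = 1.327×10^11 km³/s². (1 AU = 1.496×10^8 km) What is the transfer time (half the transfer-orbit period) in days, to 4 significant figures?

t = 844.3 days

In km: r₁ = 4.29 × 1.496×10^8 = 6.41784×10^8 km; r₂ = 1.26 × 1.496×10^8 = 1.88496×10^8 km.
Semi-major axis of the transfer orbit: a_t = (6.41784×10^8 + 1.88496×10^8)/2 = 4.1514×10^8 km.
By Kepler's third law the transfer-orbit period is T = 2π√(a_t³/μ), so t = T/2 = 7.295×10^7 s.
Converting: 7.295×10^7 s ÷ 86400 s/day = 844.3 days.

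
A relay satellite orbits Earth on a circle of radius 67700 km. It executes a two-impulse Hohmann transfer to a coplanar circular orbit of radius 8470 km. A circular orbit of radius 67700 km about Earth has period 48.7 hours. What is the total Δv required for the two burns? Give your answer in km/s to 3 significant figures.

Δv = 3.57 km/s

From Kepler's third law T² = 4π²r³/μ at r = 67700 km, T = 48.7 hours = 48.7 × 3600 s = 1.7532×10^5 s: μ = 4π²r³/T² = 3.98532×10^5 km³/s².
Semi-major axis of the transfer orbit: a_t = (67700 + 8470)/2 = 38085 km.
At r₁ the circular-orbit speed is v₁ = √(μ/r₁) = 2.426 km/s.
Transfer-orbit speed at r₁ (vis-viva): v_a = √[μ(2/r₁ − 1/a_t)] = 1.144 km/s.
First burn Δv₁ = |v_a − v₁| = 1.282 km/s.
At r₂, v₂ = √(μ/r₂) = 6.859 km/s.
Transfer-orbit speed at r₂: v_p = √[μ(2/r₂ − 1/a_t)] = 9.145 km/s.
Second burn Δv₂ = |v₂ − v_p| = 2.286 km/s.
Δv = Δv₁ + Δv₂ = 1.282 + 2.286 = 3.568 km/s.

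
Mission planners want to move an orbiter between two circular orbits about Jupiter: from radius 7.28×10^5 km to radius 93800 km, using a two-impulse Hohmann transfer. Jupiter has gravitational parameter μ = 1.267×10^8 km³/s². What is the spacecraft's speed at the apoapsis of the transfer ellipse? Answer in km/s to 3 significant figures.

Transfer-ellipse semi-major axis a_t = (r₁ + r₂)/2 = (7.280×10^5 + 93800)/2 = 4.109×10^5 km.
At apoapsis, r = 7.280×10^5 km.
From the vis-viva equation, v = √[μ(2/r − 1/a_t)] = 6.303 km/s.

v = 6.30 km/s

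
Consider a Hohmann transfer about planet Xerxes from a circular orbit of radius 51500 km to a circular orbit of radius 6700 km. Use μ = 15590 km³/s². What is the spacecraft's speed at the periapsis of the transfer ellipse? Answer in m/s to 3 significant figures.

v = 2030 m/s

Transfer-ellipse semi-major axis a_t = (r₁ + r₂)/2 = (51500 + 6700)/2 = 29100 km.
At periapsis, r = 6700 km.
From the vis-viva equation, v = √[μ(2/r − 1/a_t)] = 2.029 km/s.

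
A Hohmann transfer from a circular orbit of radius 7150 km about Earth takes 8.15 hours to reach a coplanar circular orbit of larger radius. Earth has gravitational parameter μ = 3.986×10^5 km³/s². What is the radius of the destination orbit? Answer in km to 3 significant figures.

Transfer time t = 8.15 hours = 29340 s, and t = π√(a_t³/μ).
So a_t = (μ t²/π²)^(1/3) = (3.986×10^5 × (29340)² / π²)^(1/3) = 32638 km.
Since a_t = (r₁ + r₂)/2, r₂ = 2a_t − r₁ = 2×32638 − 7150 = 58126 km.

r₂ = 58100 km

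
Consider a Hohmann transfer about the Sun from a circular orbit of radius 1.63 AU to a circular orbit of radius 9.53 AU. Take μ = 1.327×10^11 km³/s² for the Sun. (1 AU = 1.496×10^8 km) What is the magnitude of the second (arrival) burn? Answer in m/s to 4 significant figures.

In km: r₁ = 1.63 × 1.496×10^8 = 2.43848×10^8 km; r₂ = 9.53 × 1.496×10^8 = 1.425688×10^9 km.
Transfer-ellipse semi-major axis a_t = (r₁ + r₂)/2 = (2.43848×10^8 + 1.425688×10^9)/2 = 8.34768×10^8 km.
Circular speed at r = 1.425688×10^9 km: v_c = √(μ/r) = 9.6477 km/s.
Transfer-orbit speed at the same r (vis-viva, a = a_t): v_t = √[μ(2/r − 1/a_t)] = 5.2143 km/s.
Δv₂ = |v_t − v_c| = |5.2143 − 9.6477| = 4.433 km/s.

Δv₂ = 4433 m/s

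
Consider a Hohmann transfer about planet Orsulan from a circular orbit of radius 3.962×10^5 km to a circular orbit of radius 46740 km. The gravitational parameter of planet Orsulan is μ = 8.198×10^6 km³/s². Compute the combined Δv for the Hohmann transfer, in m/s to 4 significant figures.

Semi-major axis of the transfer orbit: a_t = (3.962×10^5 + 46740)/2 = 2.2147×10^5 km.
Circular speed at r₁: v₁ = √(μ/r₁) = √(8.198×10^6/3.962×10^5) = 4.549 km/s.
Transfer-orbit speed at r₁ (v² = μ(2/r − 1/a)): v_a = √[μ(2/r₁ − 1/a_t)] = 2.090 km/s.
First burn Δv₁ = |v_a − v₁| = 2.459 km/s.
At r₂, v₂ = √(μ/r₂) = 13.24 km/s.
Transfer-orbit speed at r₂: v_p = √[μ(2/r₂ − 1/a_t)] = 17.71 km/s.
Second burn Δv₂ = |v₂ − v_p| = 4.470 km/s.
Total Δv = Δv₁ + Δv₂ = 6.929 km/s.

Δv = 6929 m/s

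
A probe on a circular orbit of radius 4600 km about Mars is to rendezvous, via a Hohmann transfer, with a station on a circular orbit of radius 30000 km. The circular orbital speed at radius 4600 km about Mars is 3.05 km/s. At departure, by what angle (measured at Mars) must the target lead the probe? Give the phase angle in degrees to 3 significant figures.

φ = 101°

From the circular-orbit relation v² = μ/r at r = 4600 km: μ = v²r = (3.05)² × 4600 = 42791.5 km³/s².
The Hohmann ellipse has a_t = (r₁ + r₂)/2 = 17300 km.
The half-period of the transfer ellipse is t = π√(a_t³/μ) = 34557 s.
The target's mean motion on its circular orbit is ω₂ = √(μ/r₂³) = 3.9810×10^-5 rad/s.
Angle swept by the target during transfer: ω₂·t = 1.3757 rad = 78.82°.
Arrival is 180° from departure on the ellipse, so φ = 180° − 78.82° = 101°.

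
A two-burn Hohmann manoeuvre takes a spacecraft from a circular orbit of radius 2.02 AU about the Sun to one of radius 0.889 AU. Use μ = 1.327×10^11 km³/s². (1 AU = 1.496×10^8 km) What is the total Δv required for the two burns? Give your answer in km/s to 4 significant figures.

Δv = 10.21 km/s

In km: r₁ = 2.02 × 1.496×10^8 = 3.02192×10^8 km; r₂ = 0.889 × 1.496×10^8 = 1.329944×10^8 km.
Semi-major axis of the transfer orbit: a_t = (3.02192×10^8 + 1.329944×10^8)/2 = 2.175932×10^8 km.
Circular speed at r₁: v₁ = √(μ/r₁) = √(1.327×10^11/3.02192×10^8) = 20.955305 km/s.
Transfer-orbit speed at r₁ (v² = μ(2/r − 1/a)): v_a = √[μ(2/r₁ − 1/a_t)] = 16.382795 km/s.
First burn Δv₁ = |v_a − v₁| = 4.573 km/s.
Circular speed at r₂: v₂ = √(μ/r₂) = 31.588 km/s.
Transfer-orbit speed at r₂: v_p = √[μ(2/r₂ − 1/a_t)] = 37.225 km/s.
Second burn Δv₂ = |v₂ − v_p| = 5.637 km/s.
Δv = Δv₁ + Δv₂ = 4.573 + 5.637 = 10.21 km/s.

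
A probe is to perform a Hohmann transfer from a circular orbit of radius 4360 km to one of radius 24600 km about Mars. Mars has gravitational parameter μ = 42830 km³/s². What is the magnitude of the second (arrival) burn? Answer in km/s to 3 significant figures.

Δv₂ = 0.595 km/s

Semi-major axis of the transfer orbit: a_t = (4360 + 24600)/2 = 14480 km.
Circular speed at r = 24600 km: v_c = √(μ/r) = 1.31949 km/s.
Transfer-orbit speed at the same r (vis-viva, a = a_t): v_t = √[μ(2/r − 1/a_t)] = 0.724045 km/s.
Δv₂ = |v_t − v_c| = |0.724045 − 1.31949| = 0.5954 km/s.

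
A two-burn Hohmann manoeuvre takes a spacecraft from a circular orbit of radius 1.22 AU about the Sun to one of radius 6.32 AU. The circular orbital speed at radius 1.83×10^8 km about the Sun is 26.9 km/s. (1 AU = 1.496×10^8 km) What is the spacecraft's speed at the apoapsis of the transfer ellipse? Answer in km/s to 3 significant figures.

From the circular-orbit relation v² = μ/r at r = 1.83×10^8 km: μ = v²r = (26.9)² × 1.83×10^8 = 1.32421×10^11 km³/s².
In km: r₁ = 1.22 × 1.496×10^8 = 1.82512×10^8 km; r₂ = 6.32 × 1.496×10^8 = 9.45472×10^8 km.
Transfer-ellipse semi-major axis a_t = (r₁ + r₂)/2 = (1.82512×10^8 + 9.45472×10^8)/2 = 5.63992×10^8 km.
The apoapsis of the transfer ellipse is at r = 9.45472×10^8 km.
From the vis-viva equation, v = √[μ(2/r − 1/a_t)] = 6.732 km/s.

v = 6.73 km/s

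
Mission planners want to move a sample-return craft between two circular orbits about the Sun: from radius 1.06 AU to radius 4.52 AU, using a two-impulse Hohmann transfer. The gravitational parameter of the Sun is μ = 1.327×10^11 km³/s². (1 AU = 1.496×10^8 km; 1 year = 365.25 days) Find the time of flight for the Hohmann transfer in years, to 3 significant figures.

In km: r₁ = 1.06 × 1.496×10^8 = 1.58576×10^8 km; r₂ = 4.52 × 1.496×10^8 = 6.76192×10^8 km.
The Hohmann ellipse has a_t = (r₁ + r₂)/2 = 4.17384×10^8 km.
Transfer time t = π√(a_t³/μ) = π√((4.17384×10^8)³ / 1.327×10^11) = 7.354×10^7 s.
Converting: 7.354×10^7 s ÷ 3.15576×10^7 s/year (365.25 × 86400) = 2.33 years.

t = 2.33 years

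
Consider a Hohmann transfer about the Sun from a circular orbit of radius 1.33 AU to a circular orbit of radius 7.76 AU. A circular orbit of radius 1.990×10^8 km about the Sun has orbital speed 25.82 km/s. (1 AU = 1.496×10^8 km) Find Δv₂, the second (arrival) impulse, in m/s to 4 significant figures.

From the circular-orbit relation v² = μ/r at r = 1.990×10^8 km: μ = v²r = (25.82)² × 1.990×10^8 = 1.32668×10^11 km³/s².
In km: r₁ = 1.33 × 1.496×10^8 = 1.98968×10^8 km; r₂ = 7.76 × 1.496×10^8 = 1.160896×10^9 km.
Semi-major axis of the transfer orbit: a_t = (1.98968×10^8 + 1.160896×10^9)/2 = 6.79932×10^8 km.
Circular speed at r = 1.160896×10^9 km: v_c = √(μ/r) = 10.69 km/s.
Transfer-orbit speed at the same r (vis-viva, a = a_t): v_t = √[μ(2/r − 1/a_t)] = 5.783 km/s.
Δv₂ = |v_t − v_c| = |5.783 − 10.69| = 4.907 km/s.

Δv₂ = 4907 m/s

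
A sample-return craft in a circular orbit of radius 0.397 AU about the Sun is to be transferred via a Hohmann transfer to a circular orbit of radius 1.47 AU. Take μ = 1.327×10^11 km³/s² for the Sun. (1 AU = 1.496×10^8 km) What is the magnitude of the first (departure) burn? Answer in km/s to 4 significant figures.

In km: r₁ = 0.397 × 1.496×10^8 = 5.93912×10^7 km; r₂ = 1.47 × 1.496×10^8 = 2.19912×10^8 km.
The Hohmann ellipse has a_t = (r₁ + r₂)/2 = 1.396516×10^8 km.
On the circular orbit at r = 5.93912×10^7 km, v_c = √(μ/r) = 47.27 km/s.
Transfer-orbit speed at the same r (vis-viva, a = a_t): v_t = √[μ(2/r − 1/a_t)] = 59.32 km/s.
Δv₁ = |v_t − v_c| = |59.32 − 47.27| = 12.05 km/s.

Δv₁ = 12.05 km/s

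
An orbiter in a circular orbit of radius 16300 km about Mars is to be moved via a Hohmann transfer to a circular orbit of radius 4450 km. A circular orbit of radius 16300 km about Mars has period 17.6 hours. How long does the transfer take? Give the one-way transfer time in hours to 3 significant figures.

t = 4.47 hours

From Kepler's third law T² = 4π²r³/μ at r = 16300 km, T = 17.6 hours = 17.6 × 3600 s = 63360 s: μ = 4π²r³/T² = 42588.5 km³/s².
Semi-major axis of the transfer orbit: a_t = (16300 + 4450)/2 = 10375 km.
By Kepler's third law the transfer-orbit period is T = 2π√(a_t³/μ), so t = T/2 = 16090 s.
Converting: 16090 s ÷ 3600 s/hour = 4.47 hours.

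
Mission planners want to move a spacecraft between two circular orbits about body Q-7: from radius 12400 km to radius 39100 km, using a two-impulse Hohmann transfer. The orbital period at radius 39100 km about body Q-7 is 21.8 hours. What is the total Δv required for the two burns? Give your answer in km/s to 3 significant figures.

From Kepler's third law T² = 4π²r³/μ at r = 39100 km, T = 21.8 hours = 21.8 × 3600 s = 78480 s: μ = 4π²r³/T² = 3.83153×10^5 km³/s².
Semi-major axis of the transfer orbit: a_t = (12400 + 39100)/2 = 25750 km.
Circular speed at r₁: v₁ = √(μ/r₁) = √(3.83153×10^5/12400) = 5.559 km/s.
On the transfer ellipse at r₁, v² = μ(2/r − 1/a) gives v_p = √[μ(2/r₁ − 1/a_t)] = 6.850 km/s.
First burn Δv₁ = |v_p − v₁| = 1.291 km/s.
Circular speed at r₂: v₂ = √(μ/r₂) = 3.1304 km/s.
Transfer-orbit speed at r₂: v_a = √[μ(2/r₂ − 1/a_t)] = 2.1723 km/s.
Second burn Δv₂ = |v₂ − v_a| = 0.9581 km/s.
Total Δv = Δv₁ + Δv₂ = 2.249 km/s.

Δv = 2.25 km/s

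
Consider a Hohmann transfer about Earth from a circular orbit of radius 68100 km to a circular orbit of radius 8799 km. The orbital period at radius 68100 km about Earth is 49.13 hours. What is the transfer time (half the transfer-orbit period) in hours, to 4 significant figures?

From Kepler's third law T² = 4π²r³/μ at r = 68100 km, T = 49.13 hours = 49.13 × 3600 s = 1.76868×10^5 s: μ = 4π²r³/T² = 3.98568×10^5 km³/s².
Transfer-ellipse semi-major axis a_t = (r₁ + r₂)/2 = (68100 + 8799)/2 = 38449.5 km.
Transfer time t = π√(a_t³/μ) = π√((38449.5)³ / 3.98568×10^5) = 37520 s.
Converting: 37520 s ÷ 3600 s/hour = 10.42 hours.

t = 10.42 hours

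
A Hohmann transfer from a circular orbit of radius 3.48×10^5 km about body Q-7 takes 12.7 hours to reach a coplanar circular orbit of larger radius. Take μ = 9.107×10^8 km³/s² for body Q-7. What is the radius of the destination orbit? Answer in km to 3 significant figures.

Transfer time t = 12.7 hours = 45720 s, and t = π√(a_t³/μ).
So a_t = (μ t²/π²)^(1/3) = (9.107×10^8 × (45720)² / π²)^(1/3) = 5.7778×10^5 km.
Since a_t = (r₁ + r₂)/2, r₂ = 2a_t − r₁ = 2×5.7778×10^5 − 3.480×10^5 = 8.0756×10^5 km.

r₂ = 8.08×10^5 km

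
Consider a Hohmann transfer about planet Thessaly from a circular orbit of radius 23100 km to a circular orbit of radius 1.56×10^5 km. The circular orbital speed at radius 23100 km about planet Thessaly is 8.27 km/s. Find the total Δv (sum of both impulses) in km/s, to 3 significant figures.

From the circular-orbit relation v² = μ/r at r = 23100 km: μ = v²r = (8.27)² × 23100 = 1.57988×10^6 km³/s².
Semi-major axis of the transfer orbit: a_t = (23100 + 1.560×10^5)/2 = 89550 km.
At r₁ the circular-orbit speed is v₁ = √(μ/r₁) = 8.2700 km/s.
Transfer-orbit speed at r₁ (v² = μ(2/r − 1/a)): v_p = √[μ(2/r₁ − 1/a_t)] = 10.915 km/s.
First burn Δv₁ = |v_p − v₁| = 2.645 km/s.
Circular speed at r₂: v₂ = √(μ/r₂) = 3.182 km/s.
Transfer-orbit speed at r₂: v_a = √[μ(2/r₂ − 1/a_t)] = 1.616 km/s.
Second burn Δv₂ = |v₂ − v_a| = 1.566 km/s.
Total Δv = Δv₁ + Δv₂ = 4.211 km/s.

Δv = 4.21 km/s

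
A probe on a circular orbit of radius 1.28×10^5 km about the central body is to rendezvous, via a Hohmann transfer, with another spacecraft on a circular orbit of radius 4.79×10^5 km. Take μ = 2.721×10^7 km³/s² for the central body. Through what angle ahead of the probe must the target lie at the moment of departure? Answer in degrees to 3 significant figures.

The Hohmann ellipse has a_t = (r₁ + r₂)/2 = 3.035×10^5 km.
The half-period of the transfer ellipse is t = π√(a_t³/μ) = 1.006986×10^5 s.
Target angular speed ω₂ = √(μ/r₂³) = 1.573479×10^-5 rad/s.
Angle swept by the target during transfer: ω₂·t = 1.58447 rad = 90.78°.
Arrival is 180° from departure on the ellipse, so φ = 180° − 90.78° = 89.2°.

φ = 89.2°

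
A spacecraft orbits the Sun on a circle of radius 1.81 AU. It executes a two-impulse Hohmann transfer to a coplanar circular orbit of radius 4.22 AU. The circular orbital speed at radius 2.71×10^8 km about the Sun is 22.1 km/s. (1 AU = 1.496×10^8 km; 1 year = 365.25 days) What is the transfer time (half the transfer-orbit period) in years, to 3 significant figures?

From the circular-orbit relation v² = μ/r at r = 2.71×10^8 km: μ = v²r = (22.1)² × 2.71×10^8 = 1.32359×10^11 km³/s².
In km: r₁ = 1.81 × 1.496×10^8 = 2.70776×10^8 km; r₂ = 4.22 × 1.496×10^8 = 6.31312×10^8 km.
Semi-major axis of the transfer orbit: a_t = (2.70776×10^8 + 6.31312×10^8)/2 = 4.51044×10^8 km.
Transfer time t = π√(a_t³/μ) = π√((4.51044×10^8)³ / 1.32359×10^11) = 8.272×10^7 s.
Converting: 8.272×10^7 s ÷ 3.15576×10^7 s/year (365.25 × 86400) = 2.62 years.

t = 2.62 years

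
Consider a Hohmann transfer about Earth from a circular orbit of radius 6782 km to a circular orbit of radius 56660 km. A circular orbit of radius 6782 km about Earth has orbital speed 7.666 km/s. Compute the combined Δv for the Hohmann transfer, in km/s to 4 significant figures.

Δv = 4.005 km/s

From the circular-orbit relation v² = μ/r at r = 6782 km: μ = v²r = (7.666)² × 6782 = 3.98562×10^5 km³/s².
Semi-major axis of the transfer orbit: a_t = (6782 + 56660)/2 = 31721 km.
At r₁ the circular-orbit speed is v₁ = √(μ/r₁) = 7.66600 km/s.
On the transfer ellipse at r₁, vis-viva gives v_p = √[μ(2/r₁ − 1/a_t)] = 10.2455 km/s.
First burn Δv₁ = |v_p − v₁| = 2.5795 km/s.
Circular speed at r₂: v₂ = √(μ/r₂) = 2.65222 km/s.
Transfer-orbit speed at r₂: v_a = √[μ(2/r₂ − 1/a_t)] = 1.22635 km/s.
Second burn Δv₂ = |v₂ − v_a| = 1.4259 km/s.
Total Δv = Δv₁ + Δv₂ = 4.005 km/s.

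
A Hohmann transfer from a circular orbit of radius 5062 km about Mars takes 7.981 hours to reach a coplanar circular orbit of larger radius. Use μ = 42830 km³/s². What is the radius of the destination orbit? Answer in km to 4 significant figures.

Transfer time t = 7.981 hours = 28731.6 s, and t = π√(a_t³/μ).
So a_t = (μ t²/π²)^(1/3) = (42830 × (28731.6)² / π²)^(1/3) = 15301 km.
Since a_t = (r₁ + r₂)/2, r₂ = 2a_t − r₁ = 2×15301 − 5062 = 25540 km.

r₂ = 25540 km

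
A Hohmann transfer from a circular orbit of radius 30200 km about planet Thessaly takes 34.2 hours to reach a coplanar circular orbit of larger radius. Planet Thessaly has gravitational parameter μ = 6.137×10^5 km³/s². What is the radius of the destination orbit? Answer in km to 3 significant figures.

Transfer time t = 34.2 hours = 1.2312×10^5 s, and t = π√(a_t³/μ).
So a_t = (μ t²/π²)^(1/3) = (6.137×10^5 × (1.2312×10^5)² / π²)^(1/3) = 98048 km.
Since a_t = (r₁ + r₂)/2, r₂ = 2a_t − r₁ = 2×98048 − 30200 = 1.65896×10^5 km.

r₂ = 1.66×10^5 km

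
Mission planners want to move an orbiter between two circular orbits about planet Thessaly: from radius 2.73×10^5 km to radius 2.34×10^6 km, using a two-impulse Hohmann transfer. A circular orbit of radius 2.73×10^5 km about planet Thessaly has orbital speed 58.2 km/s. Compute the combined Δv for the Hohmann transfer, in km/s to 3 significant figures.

From the circular-orbit relation v² = μ/r at r = 2.73×10^5 km: μ = v²r = (58.2)² × 2.73×10^5 = 9.24717×10^8 km³/s².
The Hohmann ellipse has a_t = (r₁ + r₂)/2 = 1.3065×10^6 km.
At r₁ the circular-orbit speed is v₁ = √(μ/r₁) = 58.20 km/s.
On the transfer ellipse at r₁, vis-viva gives v_p = √[μ(2/r₁ − 1/a_t)] = 77.89 km/s.
First burn Δv₁ = |v_p − v₁| = 19.69 km/s.
Circular speed at r₂: v₂ = √(μ/r₂) = 19.88 km/s.
Transfer-orbit speed at r₂: v_a = √[μ(2/r₂ − 1/a_t)] = 9.087 km/s.
Second burn Δv₂ = |v₂ − v_a| = 10.79 km/s.
Total Δv = Δv₁ + Δv₂ = 30.48 km/s.

Δv = 30.5 km/s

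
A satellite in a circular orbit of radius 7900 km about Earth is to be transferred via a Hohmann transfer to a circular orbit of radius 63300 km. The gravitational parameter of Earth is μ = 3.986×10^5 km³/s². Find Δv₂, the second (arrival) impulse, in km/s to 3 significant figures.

Transfer-ellipse semi-major axis a_t = (r₁ + r₂)/2 = (7900 + 63300)/2 = 35600 km.
Circular speed at r = 63300 km: v_c = √(μ/r) = 2.509 km/s.
Vis-viva on the transfer ellipse at r = 63300 km gives v_t = √[μ(2/r − 1/a_t)] = 1.182 km/s.
Δv₂ = |v_t − v_c| = |1.182 − 2.509| = 1.327 km/s.

Δv₂ = 1.33 km/s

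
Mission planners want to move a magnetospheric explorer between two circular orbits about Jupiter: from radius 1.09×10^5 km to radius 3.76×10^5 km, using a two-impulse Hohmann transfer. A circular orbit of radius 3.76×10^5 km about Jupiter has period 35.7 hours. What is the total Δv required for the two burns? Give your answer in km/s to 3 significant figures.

Δv = 14.4 km/s

From Kepler's third law T² = 4π²r³/μ at r = 3.76×10^5 km, T = 35.7 hours = 35.7 × 3600 s = 1.2852×10^5 s: μ = 4π²r³/T² = 1.27052×10^8 km³/s².
The Hohmann ellipse has a_t = (r₁ + r₂)/2 = 2.425×10^5 km.
At r₁ the circular-orbit speed is v₁ = √(μ/r₁) = 34.141 km/s.
On the transfer ellipse at r₁, vis-viva equation gives v_p = √[μ(2/r₁ − 1/a_t)] = 42.512 km/s.
First burn Δv₁ = |v_p − v₁| = 8.371 km/s.
At r₂, v₂ = √(μ/r₂) = 18.382 km/s.
Transfer-orbit speed at r₂: v_a = √[μ(2/r₂ − 1/a_t)] = 12.324 km/s.
Second burn Δv₂ = |v₂ − v_a| = 6.058 km/s.
Δv = Δv₁ + Δv₂ = 8.371 + 6.058 = 14.43 km/s.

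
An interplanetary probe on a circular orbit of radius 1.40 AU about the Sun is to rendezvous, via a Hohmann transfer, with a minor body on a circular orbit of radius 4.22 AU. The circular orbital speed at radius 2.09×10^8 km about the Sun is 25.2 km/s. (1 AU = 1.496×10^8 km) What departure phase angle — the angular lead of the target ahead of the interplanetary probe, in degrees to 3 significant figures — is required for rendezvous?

From the circular-orbit relation v² = μ/r at r = 2.09×10^8 km: μ = v²r = (25.2)² × 2.09×10^8 = 1.32723×10^11 km³/s².
In km: r₁ = 1.40 × 1.496×10^8 = 2.0944×10^8 km; r₂ = 4.22 × 1.496×10^8 = 6.31312×10^8 km.
Transfer-ellipse semi-major axis a_t = (r₁ + r₂)/2 = (2.0944×10^8 + 6.31312×10^8)/2 = 4.20376×10^8 km.
Transfer time t = π√(a_t³/μ) = 7.43247×10^7 s.
Target angular speed ω₂ = √(μ/r₂³) = 2.29672×10^-8 rad/s.
Angle swept by the target during transfer: ω₂·t = 1.70703 rad = 97.81°.
Arrival is 180° from departure on the ellipse, so φ = 180° − 97.81° = 82.2°.

φ = 82.2°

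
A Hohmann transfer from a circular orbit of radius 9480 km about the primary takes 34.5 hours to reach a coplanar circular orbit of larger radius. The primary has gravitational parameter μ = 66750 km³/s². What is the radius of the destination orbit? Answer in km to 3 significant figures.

Transfer time t = 34.5 hours = 1.242×10^5 s, and t = π√(a_t³/μ).
So a_t = (μ t²/π²)^(1/3) = (66750 × (1.242×10^5)² / π²)^(1/3) = 47076 km.
Since a_t = (r₁ + r₂)/2, r₂ = 2a_t − r₁ = 2×47076 − 9480 = 84672 km.

r₂ = 84700 km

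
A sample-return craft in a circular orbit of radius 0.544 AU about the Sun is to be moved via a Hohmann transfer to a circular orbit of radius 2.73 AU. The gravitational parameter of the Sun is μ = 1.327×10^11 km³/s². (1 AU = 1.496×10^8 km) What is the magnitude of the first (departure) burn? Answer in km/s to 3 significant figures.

In km: r₁ = 0.544 × 1.496×10^8 = 8.13824×10^7 km; r₂ = 2.73 × 1.496×10^8 = 4.08408×10^8 km.
Transfer-ellipse semi-major axis a_t = (r₁ + r₂)/2 = (8.13824×10^7 + 4.08408×10^8)/2 = 2.448952×10^8 km.
On the circular orbit at r = 8.13824×10^7 km, v_c = √(μ/r) = 40.38 km/s.
Transfer-orbit speed at the same r (vis-viva, a = a_t): v_t = √[μ(2/r − 1/a_t)] = 52.15 km/s.
Δv₁ = |v_t − v_c| = |52.15 − 40.38| = 11.77 km/s.

Δv₁ = 11.8 km/s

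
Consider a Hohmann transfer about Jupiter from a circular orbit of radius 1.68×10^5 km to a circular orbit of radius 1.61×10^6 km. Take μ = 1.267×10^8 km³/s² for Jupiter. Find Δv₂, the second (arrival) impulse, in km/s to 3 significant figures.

Semi-major axis of the transfer orbit: a_t = (1.680×10^5 + 1.610×10^6)/2 = 8.890×10^5 km.
On the circular orbit at r = 1.610×10^6 km, v_c = √(μ/r) = 8.871 km/s.
Transfer-orbit speed at the same r (vis-viva, a = a_t): v_t = √[μ(2/r − 1/a_t)] = 3.856 km/s.
Δv₂ = |v_t − v_c| = |3.856 − 8.871| = 5.015 km/s.

Δv₂ = 5.01 km/s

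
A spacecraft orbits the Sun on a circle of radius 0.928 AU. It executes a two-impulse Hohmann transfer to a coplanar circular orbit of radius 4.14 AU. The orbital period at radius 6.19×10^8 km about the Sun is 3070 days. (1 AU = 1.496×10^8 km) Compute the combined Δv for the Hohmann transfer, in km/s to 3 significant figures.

Δv = 14.4 km/s

From Kepler's third law T² = 4π²r³/μ at r = 6.19×10^8 km, T = 3070 days = 3070 × 86400 s = 2.65248×10^8 s: μ = 4π²r³/T² = 1.33084×10^11 km³/s².
In km: r₁ = 0.928 × 1.496×10^8 = 1.388288×10^8 km; r₂ = 4.14 × 1.496×10^8 = 6.19344×10^8 km.
The Hohmann ellipse has a_t = (r₁ + r₂)/2 = 3.790864×10^8 km.
Circular speed at r₁: v₁ = √(μ/r₁) = √(1.33084×10^11/1.388288×10^8) = 30.962 km/s.
On the transfer ellipse at r₁, vis-viva equation gives v_p = √[μ(2/r₁ − 1/a_t)] = 39.575 km/s.
First burn Δv₁ = |v_p − v₁| = 8.613 km/s.
Circular speed at r₂: v₂ = √(μ/r₂) = 14.659 km/s.
Transfer-orbit speed at r₂: v_a = √[μ(2/r₂ − 1/a_t)] = 8.8709 km/s.
Second burn Δv₂ = |v₂ − v_a| = 5.788 km/s.
Δv = Δv₁ + Δv₂ = 8.613 + 5.788 = 14.40 km/s.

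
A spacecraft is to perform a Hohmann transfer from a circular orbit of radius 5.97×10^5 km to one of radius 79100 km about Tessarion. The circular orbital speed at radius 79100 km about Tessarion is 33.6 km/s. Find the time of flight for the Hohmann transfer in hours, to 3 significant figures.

From the circular-orbit relation v² = μ/r at r = 79100 km: μ = v²r = (33.6)² × 79100 = 8.93007×10^7 km³/s².
Semi-major axis of the transfer orbit: a_t = (5.970×10^5 + 79100)/2 = 3.3805×10^5 km.
Transfer time t = π√(a_t³/μ) = π√((3.3805×10^5)³ / 8.93007×10^7) = 65342 s.
Converting: 65342 s ÷ 3600 s/hour = 18.2 hours.

t = 18.2 hours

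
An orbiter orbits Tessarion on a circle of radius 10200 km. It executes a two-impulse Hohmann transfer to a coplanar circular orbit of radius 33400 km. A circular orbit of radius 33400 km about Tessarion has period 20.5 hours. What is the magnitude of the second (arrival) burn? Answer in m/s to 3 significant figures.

Δv₂ = 899 m/s

From Kepler's third law T² = 4π²r³/μ at r = 33400 km, T = 20.5 hours = 20.5 × 3600 s = 73800 s: μ = 4π²r³/T² = 2.70076×10^5 km³/s².
Transfer-ellipse semi-major axis a_t = (r₁ + r₂)/2 = (10200 + 33400)/2 = 21800 km.
Circular speed at r = 33400 km: v_c = √(μ/r) = 2.8436 km/s.
Vis-viva on the transfer ellipse at r = 33400 km gives v_t = √[μ(2/r − 1/a_t)] = 1.9451 km/s.
Δv₂ = |v_t − v_c| = |1.9451 − 2.8436| = 0.8985 km/s.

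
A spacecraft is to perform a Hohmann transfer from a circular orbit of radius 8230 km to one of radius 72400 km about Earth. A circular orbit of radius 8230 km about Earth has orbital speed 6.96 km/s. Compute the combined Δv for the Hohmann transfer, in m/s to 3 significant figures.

Δv = 3650 m/s

From the circular-orbit relation v² = μ/r at r = 8230 km: μ = v²r = (6.96)² × 8230 = 3.98674×10^5 km³/s².
The Hohmann ellipse has a_t = (r₁ + r₂)/2 = 40315 km.
At r₁ the circular-orbit speed is v₁ = √(μ/r₁) = 6.960 km/s.
Transfer-orbit speed at r₁ (vis-viva): v_p = √[μ(2/r₁ − 1/a_t)] = 9.327 km/s.
First burn Δv₁ = |v_p − v₁| = 2.367 km/s.
At r₂, v₂ = √(μ/r₂) = 2.3466 km/s.
Transfer-orbit speed at r₂: v_a = √[μ(2/r₂ − 1/a_t)] = 1.0602 km/s.
Second burn Δv₂ = |v₂ − v_a| = 1.286 km/s.
Δv = Δv₁ + Δv₂ = 2.367 + 1.286 = 3.653 km/s.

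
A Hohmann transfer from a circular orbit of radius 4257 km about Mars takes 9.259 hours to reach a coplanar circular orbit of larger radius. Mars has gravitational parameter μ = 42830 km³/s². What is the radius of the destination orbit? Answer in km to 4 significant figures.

r₂ = 29530 km

Transfer time t = 9.259 hours = 33332.4 s, and t = π√(a_t³/μ).
So a_t = (μ t²/π²)^(1/3) = (42830 × (33332.4)² / π²)^(1/3) = 16894 km.
Since a_t = (r₁ + r₂)/2, r₂ = 2a_t − r₁ = 2×16894 − 4257 = 29531 km.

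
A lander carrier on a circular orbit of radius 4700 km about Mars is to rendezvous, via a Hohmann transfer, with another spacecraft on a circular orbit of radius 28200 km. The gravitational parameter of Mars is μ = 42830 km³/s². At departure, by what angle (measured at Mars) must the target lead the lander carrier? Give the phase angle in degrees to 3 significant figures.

Semi-major axis of the transfer orbit: a_t = (4700 + 28200)/2 = 16450 km.
Transfer time t = π√(a_t³/μ) = 32030 s.
Target angular speed ω₂ = √(μ/r₂³) = 4.370×10^-5 rad/s.
Angle swept by the target during transfer: ω₂·t = 1.3997 rad = 80.20°.
Arrival is 180° from departure on the ellipse, so φ = 180° − 80.20° = 99.8°.

φ = 99.8°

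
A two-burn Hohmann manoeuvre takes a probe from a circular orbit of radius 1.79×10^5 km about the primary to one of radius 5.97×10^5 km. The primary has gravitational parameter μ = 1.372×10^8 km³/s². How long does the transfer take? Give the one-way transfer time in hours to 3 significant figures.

t = 18.0 hours

The Hohmann ellipse has a_t = (r₁ + r₂)/2 = 3.880×10^5 km.
Half the transfer-orbit period gives t = π√(a_t³/μ) = 64820 s.
Converting: 64820 s ÷ 3600 s/hour = 18.0 hours.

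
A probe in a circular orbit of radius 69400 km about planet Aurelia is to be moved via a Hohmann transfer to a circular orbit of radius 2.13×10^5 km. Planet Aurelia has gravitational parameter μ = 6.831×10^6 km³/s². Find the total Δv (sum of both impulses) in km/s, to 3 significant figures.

Δv = 3.96 km/s

Semi-major axis of the transfer orbit: a_t = (69400 + 2.130×10^5)/2 = 1.412×10^5 km.
Circular speed at r₁: v₁ = √(μ/r₁) = √(6.831×10^6/69400) = 9.9212 km/s.
On the transfer ellipse at r₁, v² = μ(2/r − 1/a) gives v_p = √[μ(2/r₁ − 1/a_t)] = 12.185 km/s.
First burn Δv₁ = |v_p − v₁| = 2.264 km/s.
At r₂, v₂ = √(μ/r₂) = 5.663 km/s.
Transfer-orbit speed at r₂: v_a = √[μ(2/r₂ − 1/a_t)] = 3.970 km/s.
Second burn Δv₂ = |v₂ − v_a| = 1.693 km/s.
Total Δv = Δv₁ + Δv₂ = 3.957 km/s.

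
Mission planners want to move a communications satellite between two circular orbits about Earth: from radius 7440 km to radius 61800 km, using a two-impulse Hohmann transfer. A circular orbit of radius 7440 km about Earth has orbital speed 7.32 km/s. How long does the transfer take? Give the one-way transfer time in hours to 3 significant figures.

From the circular-orbit relation v² = μ/r at r = 7440 km: μ = v²r = (7.32)² × 7440 = 3.98653×10^5 km³/s².
The Hohmann ellipse has a_t = (r₁ + r₂)/2 = 34620 km.
Transfer time t = π√(a_t³/μ) = π√((34620)³ / 3.98653×10^5) = 32050 s.
Converting: 32050 s ÷ 3600 s/hour = 8.90 hours.

t = 8.90 hours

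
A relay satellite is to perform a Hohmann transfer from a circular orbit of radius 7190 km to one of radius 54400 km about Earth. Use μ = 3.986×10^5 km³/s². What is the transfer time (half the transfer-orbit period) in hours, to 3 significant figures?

Semi-major axis of the transfer orbit: a_t = (7190 + 54400)/2 = 30795 km.
By Kepler's third law the transfer-orbit period is T = 2π√(a_t³/μ), so t = T/2 = 26890 s.
Converting: 26890 s ÷ 3600 s/hour = 7.47 hours.

t = 7.47 hours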